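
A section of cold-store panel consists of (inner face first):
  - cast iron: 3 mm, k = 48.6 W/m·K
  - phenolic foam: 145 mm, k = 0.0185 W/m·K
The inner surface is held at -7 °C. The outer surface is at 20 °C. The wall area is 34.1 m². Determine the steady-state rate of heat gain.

Series thermal resistances:
R_cast iron = L/(kA) = 0.003/(48.6×34.1) = 1.81×10^-6 K/W
R_phenolic foam = L/(kA) = 0.145/(0.0185×34.1) = 0.2298 K/W
R_total = 0.2299 K/W
Q = ΔT / R_total = 27 / 0.2299

Q ≈ 117 W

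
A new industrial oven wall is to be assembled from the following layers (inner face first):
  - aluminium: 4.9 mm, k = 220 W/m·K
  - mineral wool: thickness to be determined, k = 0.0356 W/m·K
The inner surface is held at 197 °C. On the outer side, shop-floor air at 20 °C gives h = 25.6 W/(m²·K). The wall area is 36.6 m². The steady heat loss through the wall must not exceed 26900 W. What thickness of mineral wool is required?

L ≈ 7.18 mm

Series thermal resistances:
R_aluminium = L/(kA) = 0.0049/(220×36.6) = 6.085×10^-7 K/W
R_outer film = 1/(h_o·A) = 1/(25.6×36.6) = 0.001067 K/W
Sum of the known resistances R_other = 0.001068 K/W
Required total resistance R_tot = ΔT/Q_allow = 177/26900 = 0.00658 K/W
R_mineral wool = R_tot − R_other = 0.005512 K/W
L = R·k·A = 0.005512×0.0356×36.6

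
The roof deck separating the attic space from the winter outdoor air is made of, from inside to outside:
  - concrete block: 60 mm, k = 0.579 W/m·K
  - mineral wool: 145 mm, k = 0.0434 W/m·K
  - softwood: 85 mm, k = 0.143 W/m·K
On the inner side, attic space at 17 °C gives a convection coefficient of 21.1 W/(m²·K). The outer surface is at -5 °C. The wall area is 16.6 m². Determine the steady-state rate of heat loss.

Treating each layer as a thermal resistance in series:
R_inner film = 1/(h_i·A) = 1/(21.1×16.6) = 0.002855 K/W
R_concrete block = L/(kA) = 0.06/(0.579×16.6) = 0.006243 K/W
R_mineral wool = L/(kA) = 0.145/(0.0434×16.6) = 0.2013 K/W
R_softwood = L/(kA) = 0.085/(0.143×16.6) = 0.03581 K/W
R_total = 0.2462 K/W
Q = ΔT / R_total = 22 / 0.2462

Q ≈ 89.4 W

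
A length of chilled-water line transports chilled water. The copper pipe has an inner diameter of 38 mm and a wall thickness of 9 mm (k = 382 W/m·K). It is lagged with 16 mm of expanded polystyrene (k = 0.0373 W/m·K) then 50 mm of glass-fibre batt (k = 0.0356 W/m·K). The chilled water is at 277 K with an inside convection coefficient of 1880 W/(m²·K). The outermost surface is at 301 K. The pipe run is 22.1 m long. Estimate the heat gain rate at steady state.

Per-layer cylindrical resistances, series-summed:
R_inner film = 1/(h_i·2πr₁L) = 1/(1880×2π×0.019×22.1) = 2.016×10^-4 K/W
R_copper pipe wall = ln(28/19)/(2π×382×22.1) = 7.31×10^-6 K/W
R_expanded polystyrene = ln(44/28)/(2π×0.0373×22.1) = 0.08727 K/W
R_glass-fibre batt = ln(94/44)/(2π×0.0356×22.1) = 0.1536 K/W
R_total = 0.241 K/W
Q = ΔT/R_total = 24/0.241

Q ≈ 99.6 W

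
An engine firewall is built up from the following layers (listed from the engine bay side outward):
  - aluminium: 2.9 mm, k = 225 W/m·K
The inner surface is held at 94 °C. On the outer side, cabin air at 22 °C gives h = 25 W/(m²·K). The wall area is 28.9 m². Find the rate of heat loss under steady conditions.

Q ≈ 52000 W

Treating each layer as a thermal resistance in series:
R_aluminium = L/(kA) = 0.0029/(225×28.9) = 4.46×10^-7 K/W
R_outer film = 1/(h_o·A) = 1/(25×28.9) = 0.001384 K/W
R_total = 0.001385 K/W
Q = ΔT / R_total = 72 / 0.001385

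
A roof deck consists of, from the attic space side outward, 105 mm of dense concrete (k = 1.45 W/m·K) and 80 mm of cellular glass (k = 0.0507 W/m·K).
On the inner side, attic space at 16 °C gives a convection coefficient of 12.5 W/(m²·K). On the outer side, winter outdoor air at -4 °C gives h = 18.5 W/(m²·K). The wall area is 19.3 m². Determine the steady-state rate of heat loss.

Q ≈ 216 W

Thermal resistances in series:
R_inner film = 1/(h_i·A) = 1/(12.5×19.3) = 0.004145 K/W
R_dense concrete = L/(kA) = 0.105/(1.45×19.3) = 0.003752 K/W
R_cellular glass = L/(kA) = 0.08/(0.0507×19.3) = 0.08176 K/W
R_outer film = 1/(h_o·A) = 1/(18.5×19.3) = 0.002801 K/W
R_total = 0.09245 K/W
Q = ΔT / R_total = 20 / 0.09245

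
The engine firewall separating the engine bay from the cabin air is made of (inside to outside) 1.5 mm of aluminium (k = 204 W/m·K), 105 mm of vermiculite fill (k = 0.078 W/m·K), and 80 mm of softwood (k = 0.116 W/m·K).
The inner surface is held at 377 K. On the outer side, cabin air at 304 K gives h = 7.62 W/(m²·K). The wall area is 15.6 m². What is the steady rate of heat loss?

Q ≈ 526 W

Thermal resistances in series:
R_aluminium = L/(kA) = 0.0015/(204×15.6) = 4.713×10^-7 K/W
R_vermiculite fill = L/(kA) = 0.105/(0.078×15.6) = 0.08629 K/W
R_softwood = L/(kA) = 0.08/(0.116×15.6) = 0.04421 K/W
R_outer film = 1/(h_o·A) = 1/(7.62×15.6) = 0.008412 K/W
R_total = 0.1389 K/W
Q = ΔT / R_total = 73 / 0.1389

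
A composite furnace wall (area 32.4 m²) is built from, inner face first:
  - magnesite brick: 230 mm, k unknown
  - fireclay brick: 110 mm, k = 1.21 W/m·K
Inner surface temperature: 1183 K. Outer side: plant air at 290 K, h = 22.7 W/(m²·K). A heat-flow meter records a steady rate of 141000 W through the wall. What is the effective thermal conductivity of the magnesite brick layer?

k ≈ 3.27 W/(m·K)

Series thermal resistances:
R_fireclay brick = L/(kA) = 0.11/(1.21×32.4) = 0.002806 K/W
R_outer film = 1/(h_o·A) = 1/(22.7×32.4) = 0.00136 K/W
Sum of known resistances R_other = 0.004165 K/W
Total R = ΔT/Q = 893/141000 = 0.006333 K/W
R_magnesite brick = R_total − R_other = 0.002168 K/W
k = L/(R·A) = 0.23/(0.002168×32.4)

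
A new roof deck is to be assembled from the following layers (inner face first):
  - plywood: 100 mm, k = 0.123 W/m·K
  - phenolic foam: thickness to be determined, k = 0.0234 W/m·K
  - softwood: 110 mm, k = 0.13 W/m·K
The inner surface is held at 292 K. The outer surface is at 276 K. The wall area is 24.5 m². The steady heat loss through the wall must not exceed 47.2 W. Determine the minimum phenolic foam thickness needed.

L ≈ 156 mm

Treating each layer as a thermal resistance in series:
R_plywood = L/(kA) = 0.1/(0.123×24.5) = 0.03318 K/W
R_softwood = L/(kA) = 0.11/(0.13×24.5) = 0.03454 K/W
Sum of the known resistances R_other = 0.06772 K/W
Required total resistance R_tot = ΔT/Q_allow = 16/47.2 = 0.339 K/W
R_phenolic foam = R_tot − R_other = 0.2713 K/W
L = R·k·A = 0.2713×0.0234×24.5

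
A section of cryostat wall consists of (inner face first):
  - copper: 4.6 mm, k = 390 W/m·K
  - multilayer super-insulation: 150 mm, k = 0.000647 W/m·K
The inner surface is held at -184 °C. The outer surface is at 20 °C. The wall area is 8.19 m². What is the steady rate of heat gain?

Series thermal resistances:
R_copper = L/(kA) = 0.0046/(390×8.19) = 1.44×10^-6 K/W
R_multilayer super-insulation = L/(kA) = 0.15/(0.000647×8.19) = 28.31 K/W
R_total = 28.31 K/W
Q = ΔT / R_total = 204 / 28.31

Q ≈ 7.21 W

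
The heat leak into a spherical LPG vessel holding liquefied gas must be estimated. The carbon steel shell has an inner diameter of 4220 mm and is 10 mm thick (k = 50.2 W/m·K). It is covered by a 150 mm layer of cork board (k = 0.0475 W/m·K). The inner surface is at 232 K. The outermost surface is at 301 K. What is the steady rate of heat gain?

For a spherical shell R = (1/r₁ − 1/r₂)/(4πk); film R = 1/(h·4πr²). In series:
R_carbon steel shell = (1/2.11 − 1/2.12)/(4π×50.2) = 3.544×10^-6 K/W
R_cork board = (1/2.12 − 1/2.27)/(4π×0.0475) = 0.05222 K/W
R_total = 0.05222 K/W
Q = ΔT/R_total = 69/0.05222

Q ≈ 1320 W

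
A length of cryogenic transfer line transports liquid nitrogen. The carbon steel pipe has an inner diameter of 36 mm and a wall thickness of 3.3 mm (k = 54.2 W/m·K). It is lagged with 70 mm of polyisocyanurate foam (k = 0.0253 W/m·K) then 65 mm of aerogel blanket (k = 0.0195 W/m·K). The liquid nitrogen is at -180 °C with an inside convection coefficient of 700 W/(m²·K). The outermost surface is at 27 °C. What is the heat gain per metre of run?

q′ ≈ 15.3 W/m

Cylindrical conduction, so R = ln(r₂/r₁)/(2πkL) per layer, in series:
R_inner film = 1/(h_i·2πr₁L) = 1/(700×2π×0.018×1) = 0.01263 K/W
R_carbon steel pipe wall = ln(21.3/18)/(2π×54.2×1) = 4.943×10^-4 K/W
R_polyisocyanurate foam = ln(91.3/21.3)/(2π×0.0253×1) = 9.156 K/W
R_aerogel blanket = ln(156.3/91.3)/(2π×0.0195×1) = 4.388 K/W
R_total = 13.56 K/W
Q = ΔT/R_total = 207/13.56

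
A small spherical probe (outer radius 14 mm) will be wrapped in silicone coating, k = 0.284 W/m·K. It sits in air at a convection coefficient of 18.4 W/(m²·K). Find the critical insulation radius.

r_cr ≈ 30.9 mm

For a sphere r_cr = 2k/h = 2×0.284/18.4
r_cr = 30.9 mm; since the bare radius (14 mm) is below r_cr, adding a thin layer of insulation will *increase* heat loss.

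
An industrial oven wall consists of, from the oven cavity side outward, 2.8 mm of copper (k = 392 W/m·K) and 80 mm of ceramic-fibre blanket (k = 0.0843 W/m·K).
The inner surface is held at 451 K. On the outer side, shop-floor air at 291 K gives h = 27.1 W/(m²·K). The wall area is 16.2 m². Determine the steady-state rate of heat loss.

Q ≈ 2630 W

Using the resistance-network approach (series):
R_copper = L/(kA) = 0.0028/(392×16.2) = 4.409×10^-7 K/W
R_ceramic-fibre blanket = L/(kA) = 0.08/(0.0843×16.2) = 0.05858 K/W
R_outer film = 1/(h_o·A) = 1/(27.1×16.2) = 0.002278 K/W
R_total = 0.06086 K/W
Q = ΔT / R_total = 160 / 0.06086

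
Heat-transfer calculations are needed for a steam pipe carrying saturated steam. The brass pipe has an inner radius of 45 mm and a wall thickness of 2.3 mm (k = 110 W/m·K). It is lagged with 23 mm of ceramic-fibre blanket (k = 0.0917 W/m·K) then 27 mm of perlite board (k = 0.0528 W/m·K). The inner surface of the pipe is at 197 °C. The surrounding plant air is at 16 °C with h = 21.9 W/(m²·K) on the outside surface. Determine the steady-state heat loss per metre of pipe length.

For a radial system each layer contributes R = ln(r_out/r_in)/(2πkL); films add R = 1/(hA).
R_brass pipe wall = ln(47.3/45)/(2π×110×1) = 7.212×10^-5 K/W
R_ceramic-fibre blanket = ln(70.3/47.3)/(2π×0.0917×1) = 0.6878 K/W
R_perlite board = ln(97.3/70.3)/(2π×0.0528×1) = 0.9797 K/W
R_outer film = 1/(h_o·2πr_oL) = 1/(21.9×2π×0.0973×1) = 0.07469 K/W
R_total = 1.742 K/W
Q = ΔT/R_total = 181/1.742

q′ ≈ 104 W/m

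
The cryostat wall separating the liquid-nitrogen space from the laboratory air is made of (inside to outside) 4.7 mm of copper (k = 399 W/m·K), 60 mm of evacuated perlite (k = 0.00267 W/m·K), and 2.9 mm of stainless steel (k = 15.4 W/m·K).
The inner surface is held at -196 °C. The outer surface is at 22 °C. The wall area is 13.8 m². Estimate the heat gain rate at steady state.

Model the wall as resistances in series:
R_copper = L/(kA) = 0.0047/(399×13.8) = 8.536×10^-7 K/W
R_evacuated perlite = L/(kA) = 0.06/(0.00267×13.8) = 1.628 K/W
R_stainless steel = L/(kA) = 0.0029/(15.4×13.8) = 1.365×10^-5 K/W
R_total = 1.628 K/W
Q = ΔT / R_total = 218 / 1.628

Q ≈ 134 W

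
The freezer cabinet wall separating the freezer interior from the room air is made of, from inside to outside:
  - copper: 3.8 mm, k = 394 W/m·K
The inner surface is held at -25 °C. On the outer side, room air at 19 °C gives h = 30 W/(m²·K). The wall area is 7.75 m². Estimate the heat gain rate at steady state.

Using the resistance-network approach (series):
R_copper = L/(kA) = 0.0038/(394×7.75) = 1.244×10^-6 K/W
R_outer film = 1/(h_o·A) = 1/(30×7.75) = 0.004301 K/W
R_total = 0.004302 K/W
Q = ΔT / R_total = 44 / 0.004302

Q ≈ 10200 W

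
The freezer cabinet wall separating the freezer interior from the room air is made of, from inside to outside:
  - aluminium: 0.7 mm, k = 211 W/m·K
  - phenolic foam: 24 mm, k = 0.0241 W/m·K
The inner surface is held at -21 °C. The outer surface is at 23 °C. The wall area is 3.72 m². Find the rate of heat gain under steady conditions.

Model the wall as resistances in series:
R_aluminium = L/(kA) = 0.0007/(211×3.72) = 8.918×10^-7 K/W
R_phenolic foam = L/(kA) = 0.024/(0.0241×3.72) = 0.2677 K/W
R_total = 0.2677 K/W
Q = ΔT / R_total = 44 / 0.2677

Q ≈ 164 W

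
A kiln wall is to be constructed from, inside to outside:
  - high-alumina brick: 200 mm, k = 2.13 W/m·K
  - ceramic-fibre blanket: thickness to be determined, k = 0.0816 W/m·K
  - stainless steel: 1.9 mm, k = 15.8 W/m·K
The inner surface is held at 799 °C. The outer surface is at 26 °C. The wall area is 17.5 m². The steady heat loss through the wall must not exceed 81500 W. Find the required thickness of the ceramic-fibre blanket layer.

L ≈ 5.87 mm

Series thermal resistances:
R_high-alumina brick = L/(kA) = 0.2/(2.13×17.5) = 0.005366 K/W
R_stainless steel = L/(kA) = 0.0019/(15.8×17.5) = 6.872×10^-6 K/W
Sum of the known resistances R_other = 0.005372 K/W
Required total resistance R_tot = ΔT/Q_allow = 773/81500 = 0.009485 K/W
R_ceramic-fibre blanket = R_tot − R_other = 0.004112 K/W
L = R·k·A = 0.004112×0.0816×17.5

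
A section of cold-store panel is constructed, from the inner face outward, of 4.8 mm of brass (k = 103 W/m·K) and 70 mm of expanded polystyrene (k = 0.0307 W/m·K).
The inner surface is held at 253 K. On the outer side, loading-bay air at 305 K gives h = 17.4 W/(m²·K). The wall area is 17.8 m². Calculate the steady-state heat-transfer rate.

Series thermal resistances:
R_brass = L/(kA) = 0.0048/(103×17.8) = 2.618×10^-6 K/W
R_expanded polystyrene = L/(kA) = 0.07/(0.0307×17.8) = 0.1281 K/W
R_outer film = 1/(h_o·A) = 1/(17.4×17.8) = 0.003229 K/W
R_total = 0.1313 K/W
Q = ΔT / R_total = 52 / 0.1313

Q ≈ 396 W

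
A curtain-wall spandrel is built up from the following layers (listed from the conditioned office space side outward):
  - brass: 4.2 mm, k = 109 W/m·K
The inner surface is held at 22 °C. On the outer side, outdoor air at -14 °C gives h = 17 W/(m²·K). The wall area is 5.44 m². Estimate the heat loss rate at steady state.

Q ≈ 3330 W

Using the resistance-network approach (series):
R_brass = L/(kA) = 0.0042/(109×5.44) = 7.083×10^-6 K/W
R_outer film = 1/(h_o·A) = 1/(17×5.44) = 0.01081 K/W
R_total = 0.01082 K/W
Q = ΔT / R_total = 36 / 0.01082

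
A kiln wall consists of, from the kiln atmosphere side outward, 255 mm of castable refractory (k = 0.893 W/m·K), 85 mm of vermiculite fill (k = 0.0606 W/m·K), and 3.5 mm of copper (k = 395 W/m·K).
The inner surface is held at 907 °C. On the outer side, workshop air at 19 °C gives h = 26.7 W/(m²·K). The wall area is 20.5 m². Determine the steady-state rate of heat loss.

Q ≈ 10500 W

Treating each layer as a thermal resistance in series:
R_castable refractory = L/(kA) = 0.255/(0.893×20.5) = 0.01393 K/W
R_vermiculite fill = L/(kA) = 0.085/(0.0606×20.5) = 0.06842 K/W
R_copper = L/(kA) = 0.0035/(395×20.5) = 4.322×10^-7 K/W
R_outer film = 1/(h_o·A) = 1/(26.7×20.5) = 0.001827 K/W
R_total = 0.08418 K/W
Q = ΔT / R_total = 888 / 0.08418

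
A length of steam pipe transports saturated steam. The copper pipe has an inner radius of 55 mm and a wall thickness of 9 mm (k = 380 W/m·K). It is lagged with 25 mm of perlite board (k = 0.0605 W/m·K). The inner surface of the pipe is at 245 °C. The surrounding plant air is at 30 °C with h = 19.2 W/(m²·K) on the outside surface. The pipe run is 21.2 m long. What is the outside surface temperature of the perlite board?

Radial resistances (cylindrical: R_cond = ln(r_o/r_i)/(2πkL), R_conv = 1/(h·2πrL)):
R_copper pipe wall = ln(64/55)/(2π×380×21.2) = 2.994×10^-6 K/W
R_perlite board = ln(89/64)/(2π×0.0605×21.2) = 0.04092 K/W
R_outer film = 1/(h_o·2πr_oL) = 1/(19.2×2π×0.089×21.2) = 0.004393 K/W
R_total = 0.04531 K/W
Q = ΔT/R_total = 215/0.04531
Q = 4740 W
T_interface = T_inner − Q·ΣR(inner→interface) = 245 − 4740×0.04092

T ≈ 50.8 °C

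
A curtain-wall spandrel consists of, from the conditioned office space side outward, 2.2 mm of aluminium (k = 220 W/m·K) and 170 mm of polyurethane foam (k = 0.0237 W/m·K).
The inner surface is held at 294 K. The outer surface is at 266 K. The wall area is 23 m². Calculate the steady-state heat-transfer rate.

Q ≈ 89.8 W

Model the wall as resistances in series:
R_aluminium = L/(kA) = 0.0022/(220×23) = 4.348×10^-7 K/W
R_polyurethane foam = L/(kA) = 0.17/(0.0237×23) = 0.3119 K/W
R_total = 0.3119 K/W
Q = ΔT / R_total = 28 / 0.3119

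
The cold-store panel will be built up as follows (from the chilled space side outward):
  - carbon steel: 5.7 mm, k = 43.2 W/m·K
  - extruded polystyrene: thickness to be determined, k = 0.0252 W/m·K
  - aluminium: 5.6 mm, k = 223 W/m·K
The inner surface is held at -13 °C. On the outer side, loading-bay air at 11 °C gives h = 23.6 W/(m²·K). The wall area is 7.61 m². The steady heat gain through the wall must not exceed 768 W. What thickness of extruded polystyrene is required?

Model the wall as resistances in series:
R_carbon steel = L/(kA) = 0.0057/(43.2×7.61) = 1.734×10^-5 K/W
R_aluminium = L/(kA) = 0.0056/(223×7.61) = 3.3×10^-6 K/W
R_outer film = 1/(h_o·A) = 1/(23.6×7.61) = 0.005568 K/W
Sum of the known resistances R_other = 0.005589 K/W
Required total resistance R_tot = ΔT/Q_allow = 24/768 = 0.03125 K/W
R_extruded polystyrene = R_tot − R_other = 0.02566 K/W
L = R·k·A = 0.02566×0.0252×7.61

L ≈ 4.92 mm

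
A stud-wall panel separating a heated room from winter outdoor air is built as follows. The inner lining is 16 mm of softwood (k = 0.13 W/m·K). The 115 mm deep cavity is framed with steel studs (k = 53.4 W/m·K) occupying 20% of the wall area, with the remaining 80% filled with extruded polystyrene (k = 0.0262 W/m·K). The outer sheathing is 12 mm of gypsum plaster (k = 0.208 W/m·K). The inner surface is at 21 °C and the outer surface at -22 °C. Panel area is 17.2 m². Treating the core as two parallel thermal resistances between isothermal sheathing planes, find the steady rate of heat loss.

Q ≈ 3860 W

Sheathing layers in series; stud and cavity paths in parallel between them.
R_inner = 0.016/(0.13×17.2) = 0.007156 K/W
R_stud  = 0.115/(53.4×0.2×17.2) = 6.26×10^-4 K/W
R_cav   = 0.115/(0.0262×0.8×17.2) = 0.319 K/W
1/R_core = 1/R_stud + 1/R_cav → R_core = 6.248×10^-4 K/W
R_outer = 0.012/(0.208×17.2) = 0.003354 K/W
R_total = 0.01113 K/W
Q = ΔT/R_total = 43/0.01113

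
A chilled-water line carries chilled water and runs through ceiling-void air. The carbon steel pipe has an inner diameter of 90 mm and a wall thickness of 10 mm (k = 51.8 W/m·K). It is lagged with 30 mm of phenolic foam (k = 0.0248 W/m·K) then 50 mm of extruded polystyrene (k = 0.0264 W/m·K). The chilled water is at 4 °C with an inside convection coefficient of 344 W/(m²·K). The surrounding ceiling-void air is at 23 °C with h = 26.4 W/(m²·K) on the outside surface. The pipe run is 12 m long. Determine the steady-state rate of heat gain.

Cylindrical conduction, so R = ln(r₂/r₁)/(2πkL) per layer, in series:
R_inner film = 1/(h_i·2πr₁L) = 1/(344×2π×0.045×12) = 8.568×10^-4 K/W
R_carbon steel pipe wall = ln(55/45)/(2π×51.8×12) = 5.138×10^-5 K/W
R_phenolic foam = ln(85/55)/(2π×0.0248×12) = 0.2328 K/W
R_extruded polystyrene = ln(135/85)/(2π×0.0264×12) = 0.2324 K/W
R_outer film = 1/(h_o·2πr_oL) = 1/(26.4×2π×0.135×12) = 0.003721 K/W
R_total = 0.4698 K/W
Q = ΔT/R_total = 19/0.4698

Q ≈ 40.4 W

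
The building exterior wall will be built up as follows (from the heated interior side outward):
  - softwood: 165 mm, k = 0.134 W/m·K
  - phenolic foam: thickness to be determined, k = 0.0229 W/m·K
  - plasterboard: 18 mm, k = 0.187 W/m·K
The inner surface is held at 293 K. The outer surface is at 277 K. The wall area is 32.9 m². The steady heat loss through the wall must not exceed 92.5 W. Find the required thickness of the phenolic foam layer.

Thermal resistances in series:
R_softwood = L/(kA) = 0.165/(0.134×32.9) = 0.03743 K/W
R_plasterboard = L/(kA) = 0.018/(0.187×32.9) = 0.002926 K/W
Sum of the known resistances R_other = 0.04035 K/W
Required total resistance R_tot = ΔT/Q_allow = 16/92.5 = 0.173 K/W
R_phenolic foam = R_tot − R_other = 0.1326 K/W
L = R·k·A = 0.1326×0.0229×32.9

L ≈ 99.9 mm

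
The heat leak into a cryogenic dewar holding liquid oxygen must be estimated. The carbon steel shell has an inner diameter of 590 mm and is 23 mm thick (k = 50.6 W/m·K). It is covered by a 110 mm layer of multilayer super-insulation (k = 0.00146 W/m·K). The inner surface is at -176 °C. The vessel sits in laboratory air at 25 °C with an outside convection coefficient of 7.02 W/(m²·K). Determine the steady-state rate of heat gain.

Radial (spherical) resistances in series:
R_carbon steel shell = (1/0.295 − 1/0.318)/(4π×50.6) = 3.856×10^-4 K/W
R_multilayer super-insulation = (1/0.318 − 1/0.428)/(4π×0.00146) = 44.05 K/W
R_outer film = 1/(h·4πr_o²) = 1/(7.02×4π×0.428²) = 0.06188 K/W
R_total = 44.11 K/W
Q = ΔT/R_total = 201/44.11

Q ≈ 4.56 W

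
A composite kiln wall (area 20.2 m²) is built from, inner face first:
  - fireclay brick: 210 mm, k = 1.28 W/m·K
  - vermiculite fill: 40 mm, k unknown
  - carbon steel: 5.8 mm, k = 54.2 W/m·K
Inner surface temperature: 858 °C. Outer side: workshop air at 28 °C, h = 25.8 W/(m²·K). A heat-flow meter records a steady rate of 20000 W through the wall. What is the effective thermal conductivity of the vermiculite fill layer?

k ≈ 0.063 W/(m·K)

Treating each layer as a thermal resistance in series:
R_fireclay brick = L/(kA) = 0.21/(1.28×20.2) = 0.008122 K/W
R_carbon steel = L/(kA) = 0.0058/(54.2×20.2) = 5.298×10^-6 K/W
R_outer film = 1/(h_o·A) = 1/(25.8×20.2) = 0.001919 K/W
Sum of known resistances R_other = 0.01005 K/W
Total R = ΔT/Q = 830/20000 = 0.0415 K/W
R_vermiculite fill = R_total − R_other = 0.03145 K/W
k = L/(R·A) = 0.04/(0.03145×20.2)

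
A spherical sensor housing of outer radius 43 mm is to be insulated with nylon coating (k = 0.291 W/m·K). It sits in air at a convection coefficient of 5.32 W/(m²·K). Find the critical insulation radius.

r_cr ≈ 109 mm

For a sphere r_cr = 2k/h = 2×0.291/5.32
r_cr = 109 mm; since the bare radius (43 mm) is below r_cr, adding a thin layer of insulation will *increase* heat loss.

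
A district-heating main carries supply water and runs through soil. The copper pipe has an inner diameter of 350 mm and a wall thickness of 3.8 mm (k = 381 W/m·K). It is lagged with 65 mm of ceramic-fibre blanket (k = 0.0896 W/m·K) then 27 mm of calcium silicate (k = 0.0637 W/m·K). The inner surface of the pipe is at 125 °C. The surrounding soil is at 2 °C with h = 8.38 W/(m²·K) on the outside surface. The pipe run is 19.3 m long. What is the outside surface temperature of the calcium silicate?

Cylindrical conduction, so R = ln(r₂/r₁)/(2πkL) per layer, in series:
R_copper pipe wall = ln(178.8/175)/(2π×381×19.3) = 4.65×10^-7 K/W
R_ceramic-fibre blanket = ln(243.8/178.8)/(2π×0.0896×19.3) = 0.02854 K/W
R_calcium silicate = ln(270.8/243.8)/(2π×0.0637×19.3) = 0.0136 K/W
R_outer film = 1/(h_o·2πr_oL) = 1/(8.38×2π×0.2708×19.3) = 0.003634 K/W
R_total = 0.04577 K/W
Q = ΔT/R_total = 123/0.04577
Q = 2690 W
T_interface = T_inner − Q·ΣR(inner→interface) = 125 − 2690×0.04214

T ≈ 11.8 °C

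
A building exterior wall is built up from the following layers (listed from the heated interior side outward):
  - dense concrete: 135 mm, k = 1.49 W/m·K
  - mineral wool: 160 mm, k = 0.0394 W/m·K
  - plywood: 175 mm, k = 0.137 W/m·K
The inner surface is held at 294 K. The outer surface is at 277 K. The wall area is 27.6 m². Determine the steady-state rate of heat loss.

Q ≈ 86.4 W

Treating each layer as a thermal resistance in series:
R_dense concrete = L/(kA) = 0.135/(1.49×27.6) = 0.003283 K/W
R_mineral wool = L/(kA) = 0.16/(0.0394×27.6) = 0.1471 K/W
R_plywood = L/(kA) = 0.175/(0.137×27.6) = 0.04628 K/W
R_total = 0.1967 K/W
Q = ΔT / R_total = 17 / 0.1967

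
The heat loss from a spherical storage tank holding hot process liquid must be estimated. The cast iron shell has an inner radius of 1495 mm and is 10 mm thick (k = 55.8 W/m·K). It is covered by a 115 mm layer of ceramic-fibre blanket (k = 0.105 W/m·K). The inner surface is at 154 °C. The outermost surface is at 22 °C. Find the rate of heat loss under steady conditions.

Spherical conduction: R = (1/r_in − 1/r_out)/(4πk) per layer; series-sum.
R_cast iron shell = (1/1.495 − 1/1.505)/(4π×55.8) = 6.338×10^-6 K/W
R_ceramic-fibre blanket = (1/1.505 − 1/1.62)/(4π×0.105) = 0.03575 K/W
R_total = 0.03575 K/W
Q = ΔT/R_total = 132/0.03575

Q ≈ 3690 W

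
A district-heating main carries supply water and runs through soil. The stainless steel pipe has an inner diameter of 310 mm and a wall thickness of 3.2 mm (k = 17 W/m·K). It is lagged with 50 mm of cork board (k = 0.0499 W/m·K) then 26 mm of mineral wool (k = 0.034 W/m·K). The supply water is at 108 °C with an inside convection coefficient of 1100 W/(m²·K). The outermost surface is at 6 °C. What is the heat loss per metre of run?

q′ ≈ 71.4 W/m

Cylindrical conduction, so R = ln(r₂/r₁)/(2πkL) per layer, in series:
R_inner film = 1/(h_i·2πr₁L) = 1/(1100×2π×0.155×1) = 9.335×10^-4 K/W
R_stainless steel pipe wall = ln(158.2/155)/(2π×17×1) = 1.913×10^-4 K/W
R_cork board = ln(208.2/158.2)/(2π×0.0499×1) = 0.876 K/W
R_mineral wool = ln(234.2/208.2)/(2π×0.034×1) = 0.5508 K/W
R_total = 1.428 K/W
Q = ΔT/R_total = 102/1.428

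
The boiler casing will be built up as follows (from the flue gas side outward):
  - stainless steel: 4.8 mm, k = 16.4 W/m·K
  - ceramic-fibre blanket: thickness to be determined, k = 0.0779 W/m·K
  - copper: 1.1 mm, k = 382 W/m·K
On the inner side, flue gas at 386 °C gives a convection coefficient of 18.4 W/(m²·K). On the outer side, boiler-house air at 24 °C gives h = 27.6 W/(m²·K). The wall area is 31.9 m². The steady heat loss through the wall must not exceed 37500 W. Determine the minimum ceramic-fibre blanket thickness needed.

L ≈ 16.9 mm

Treating each layer as a thermal resistance in series:
R_inner film = 1/(h_i·A) = 1/(18.4×31.9) = 0.001704 K/W
R_stainless steel = L/(kA) = 0.0048/(16.4×31.9) = 9.175×10^-6 K/W
R_copper = L/(kA) = 0.0011/(382×31.9) = 9.027×10^-8 K/W
R_outer film = 1/(h_o·A) = 1/(27.6×31.9) = 0.001136 K/W
Sum of the known resistances R_other = 0.002849 K/W
Required total resistance R_tot = ΔT/Q_allow = 362/37500 = 0.009653 K/W
R_ceramic-fibre blanket = R_tot − R_other = 0.006805 K/W
L = R·k·A = 0.006805×0.0779×31.9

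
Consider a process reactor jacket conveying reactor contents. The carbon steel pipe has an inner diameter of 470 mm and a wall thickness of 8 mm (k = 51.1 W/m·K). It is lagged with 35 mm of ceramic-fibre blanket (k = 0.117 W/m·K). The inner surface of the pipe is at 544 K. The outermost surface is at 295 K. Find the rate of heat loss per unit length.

q′ ≈ 1360 W/m

Treating each annulus and film as a series resistance:
R_carbon steel pipe wall = ln(243/235)/(2π×51.1×1) = 1.043×10^-4 K/W
R_ceramic-fibre blanket = ln(278/243)/(2π×0.117×1) = 0.183 K/W
R_total = 0.1831 K/W
Q = ΔT/R_total = 249/0.1831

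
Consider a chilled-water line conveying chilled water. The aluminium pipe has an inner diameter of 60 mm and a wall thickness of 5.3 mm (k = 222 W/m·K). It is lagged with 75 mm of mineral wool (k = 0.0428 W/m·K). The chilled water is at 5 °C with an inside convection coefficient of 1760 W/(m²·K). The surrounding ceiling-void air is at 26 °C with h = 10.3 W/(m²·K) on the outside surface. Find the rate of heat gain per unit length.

q′ ≈ 4.79 W/m

Radial resistances (cylindrical: R_cond = ln(r_o/r_i)/(2πkL), R_conv = 1/(h·2πrL)):
R_inner film = 1/(h_i·2πr₁L) = 1/(1760×2π×0.03×1) = 0.003014 K/W
R_aluminium pipe wall = ln(35.3/30)/(2π×222×1) = 1.166×10^-4 K/W
R_mineral wool = ln(110.3/35.3)/(2π×0.0428×1) = 4.237 K/W
R_outer film = 1/(h_o·2πr_oL) = 1/(10.3×2π×0.1103×1) = 0.1401 K/W
R_total = 4.38 K/W
Q = ΔT/R_total = 21/4.38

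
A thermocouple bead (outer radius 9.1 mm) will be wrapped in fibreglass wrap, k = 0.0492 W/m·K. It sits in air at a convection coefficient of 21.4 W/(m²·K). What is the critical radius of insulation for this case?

r_cr ≈ 4.6 mm

For a sphere r_cr = 2k/h = 2×0.0492/21.4
r_cr = 4.6 mm; since the bare radius (9.1 mm) is above r_cr, any added insulation will reduce heat loss.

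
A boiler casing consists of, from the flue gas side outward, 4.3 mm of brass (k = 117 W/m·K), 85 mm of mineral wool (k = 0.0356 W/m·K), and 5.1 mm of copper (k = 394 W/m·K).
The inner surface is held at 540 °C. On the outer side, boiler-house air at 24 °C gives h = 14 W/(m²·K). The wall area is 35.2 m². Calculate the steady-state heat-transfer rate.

Series thermal resistances:
R_brass = L/(kA) = 0.0043/(117×35.2) = 1.044×10^-6 K/W
R_mineral wool = L/(kA) = 0.085/(0.0356×35.2) = 0.06783 K/W
R_copper = L/(kA) = 0.0051/(394×35.2) = 3.677×10^-7 K/W
R_outer film = 1/(h_o·A) = 1/(14×35.2) = 0.002029 K/W
R_total = 0.06986 K/W
Q = ΔT / R_total = 516 / 0.06986

Q ≈ 7390 W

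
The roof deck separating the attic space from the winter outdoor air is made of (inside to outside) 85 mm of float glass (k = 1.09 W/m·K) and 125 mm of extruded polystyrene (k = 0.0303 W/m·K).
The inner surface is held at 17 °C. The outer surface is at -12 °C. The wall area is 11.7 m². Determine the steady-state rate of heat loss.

Q ≈ 80.7 W

Series thermal resistances:
R_float glass = L/(kA) = 0.085/(1.09×11.7) = 0.006665 K/W
R_extruded polystyrene = L/(kA) = 0.125/(0.0303×11.7) = 0.3526 K/W
R_total = 0.3593 K/W
Q = ΔT / R_total = 29 / 0.3593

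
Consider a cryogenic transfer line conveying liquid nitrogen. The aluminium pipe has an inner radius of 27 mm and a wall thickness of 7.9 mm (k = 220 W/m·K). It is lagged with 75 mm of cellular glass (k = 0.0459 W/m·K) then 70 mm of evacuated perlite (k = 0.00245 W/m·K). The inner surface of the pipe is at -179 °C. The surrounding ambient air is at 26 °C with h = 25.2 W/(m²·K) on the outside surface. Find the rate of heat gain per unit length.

Radial resistances (cylindrical: R_cond = ln(r_o/r_i)/(2πkL), R_conv = 1/(h·2πrL)):
R_aluminium pipe wall = ln(34.9/27)/(2π×220×1) = 1.857×10^-4 K/W
R_cellular glass = ln(109.9/34.9)/(2π×0.0459×1) = 3.977 K/W
R_evacuated perlite = ln(179.9/109.9)/(2π×0.00245×1) = 32.01 K/W
R_outer film = 1/(h_o·2πr_oL) = 1/(25.2×2π×0.1799×1) = 0.03511 K/W
R_total = 36.03 K/W
Q = ΔT/R_total = 205/36.03

q′ ≈ 5.69 W/m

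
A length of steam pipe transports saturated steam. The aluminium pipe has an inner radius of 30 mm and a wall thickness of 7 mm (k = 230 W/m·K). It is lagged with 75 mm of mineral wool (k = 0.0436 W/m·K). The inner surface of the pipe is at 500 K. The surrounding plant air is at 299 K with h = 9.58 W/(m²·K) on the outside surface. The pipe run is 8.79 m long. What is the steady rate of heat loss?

Q ≈ 422 W

Radial resistances (cylindrical: R_cond = ln(r_o/r_i)/(2πkL), R_conv = 1/(h·2πrL)):
R_aluminium pipe wall = ln(37/30)/(2π×230×8.79) = 1.651×10^-5 K/W
R_mineral wool = ln(112/37)/(2π×0.0436×8.79) = 0.46 K/W
R_outer film = 1/(h_o·2πr_oL) = 1/(9.58×2π×0.112×8.79) = 0.01688 K/W
R_total = 0.4769 K/W
Q = ΔT/R_total = 201/0.4769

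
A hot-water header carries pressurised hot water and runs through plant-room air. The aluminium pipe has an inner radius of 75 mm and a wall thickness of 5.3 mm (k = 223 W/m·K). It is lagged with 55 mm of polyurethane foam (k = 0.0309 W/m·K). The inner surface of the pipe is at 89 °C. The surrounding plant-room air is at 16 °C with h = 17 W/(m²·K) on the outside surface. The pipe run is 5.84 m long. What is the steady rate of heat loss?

Q ≈ 155 W

Radial resistances (cylindrical: R_cond = ln(r_o/r_i)/(2πkL), R_conv = 1/(h·2πrL)):
R_aluminium pipe wall = ln(80.3/75)/(2π×223×5.84) = 8.345×10^-6 K/W
R_polyurethane foam = ln(135.3/80.3)/(2π×0.0309×5.84) = 0.4601 K/W
R_outer film = 1/(h_o·2πr_oL) = 1/(17×2π×0.1353×5.84) = 0.01185 K/W
R_total = 0.472 K/W
Q = ΔT/R_total = 73/0.472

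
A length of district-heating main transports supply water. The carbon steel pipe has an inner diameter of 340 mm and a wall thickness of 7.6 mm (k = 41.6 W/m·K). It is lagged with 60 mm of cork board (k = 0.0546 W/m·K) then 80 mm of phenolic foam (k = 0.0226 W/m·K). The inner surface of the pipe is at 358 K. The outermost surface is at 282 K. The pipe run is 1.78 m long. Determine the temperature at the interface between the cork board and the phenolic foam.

T ≈ 336 K

Radial resistances (cylindrical: R_cond = ln(r_o/r_i)/(2πkL), R_conv = 1/(h·2πrL)):
R_carbon steel pipe wall = ln(177.6/170)/(2π×41.6×1.78) = 9.4×10^-5 K/W
R_cork board = ln(237.6/177.6)/(2π×0.0546×1.78) = 0.4766 K/W
R_phenolic foam = ln(317.6/237.6)/(2π×0.0226×1.78) = 1.148 K/W
R_total = 1.625 K/W
Q = ΔT/R_total = 76/1.625
Q = 46.8 W
T_interface = T_inner − Q·ΣR(inner→interface) = 358 − 46.8×0.4767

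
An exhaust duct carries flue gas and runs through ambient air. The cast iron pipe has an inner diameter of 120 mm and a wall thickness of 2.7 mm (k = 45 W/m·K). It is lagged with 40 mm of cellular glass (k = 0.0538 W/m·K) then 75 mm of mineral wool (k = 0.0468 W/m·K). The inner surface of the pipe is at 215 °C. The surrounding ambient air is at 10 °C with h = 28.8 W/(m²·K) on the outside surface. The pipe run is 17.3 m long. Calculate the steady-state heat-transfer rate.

Q ≈ 1060 W

For a radial system each layer contributes R = ln(r_out/r_in)/(2πkL); films add R = 1/(hA).
R_cast iron pipe wall = ln(62.7/60)/(2π×45×17.3) = 8.999×10^-6 K/W
R_cellular glass = ln(102.7/62.7)/(2π×0.0538×17.3) = 0.08438 K/W
R_mineral wool = ln(177.7/102.7)/(2π×0.0468×17.3) = 0.1078 K/W
R_outer film = 1/(h_o·2πr_oL) = 1/(28.8×2π×0.1777×17.3) = 0.001798 K/W
R_total = 0.194 K/W
Q = ΔT/R_total = 205/0.194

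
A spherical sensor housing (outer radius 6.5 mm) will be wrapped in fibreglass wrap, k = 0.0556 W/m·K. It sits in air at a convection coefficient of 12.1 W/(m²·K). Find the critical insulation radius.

For a sphere r_cr = 2k/h = 2×0.0556/12.1
r_cr = 9.19 mm; since the bare radius (6.5 mm) is below r_cr, adding a thin layer of insulation will *increase* heat loss.

r_cr ≈ 9.19 mm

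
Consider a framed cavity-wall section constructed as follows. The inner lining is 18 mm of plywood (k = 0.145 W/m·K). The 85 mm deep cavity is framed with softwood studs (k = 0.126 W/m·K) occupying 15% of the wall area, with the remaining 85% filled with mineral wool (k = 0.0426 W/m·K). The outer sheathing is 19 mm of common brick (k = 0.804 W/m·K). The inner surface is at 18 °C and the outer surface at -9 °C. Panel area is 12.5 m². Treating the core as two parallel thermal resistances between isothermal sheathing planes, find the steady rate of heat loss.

Q ≈ 200 W

Sheathing layers in series; stud and cavity paths in parallel between them.
R_inner = 0.018/(0.145×12.5) = 0.009931 K/W
R_stud  = 0.085/(0.126×0.15×12.5) = 0.3598 K/W
R_cav   = 0.085/(0.0426×0.85×12.5) = 0.1878 K/W
1/R_core = 1/R_stud + 1/R_cav → R_core = 0.1234 K/W
R_outer = 0.019/(0.804×12.5) = 0.001891 K/W
R_total = 0.1352 K/W
Q = ΔT/R_total = 27/0.1352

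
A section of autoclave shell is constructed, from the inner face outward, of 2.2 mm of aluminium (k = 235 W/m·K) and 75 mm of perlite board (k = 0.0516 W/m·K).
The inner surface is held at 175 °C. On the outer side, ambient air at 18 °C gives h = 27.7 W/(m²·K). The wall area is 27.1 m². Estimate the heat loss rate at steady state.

Model the wall as resistances in series:
R_aluminium = L/(kA) = 0.0022/(235×27.1) = 3.455×10^-7 K/W
R_perlite board = L/(kA) = 0.075/(0.0516×27.1) = 0.05363 K/W
R_outer film = 1/(h_o·A) = 1/(27.7×27.1) = 0.001332 K/W
R_total = 0.05497 K/W
Q = ΔT / R_total = 157 / 0.05497

Q ≈ 2860 W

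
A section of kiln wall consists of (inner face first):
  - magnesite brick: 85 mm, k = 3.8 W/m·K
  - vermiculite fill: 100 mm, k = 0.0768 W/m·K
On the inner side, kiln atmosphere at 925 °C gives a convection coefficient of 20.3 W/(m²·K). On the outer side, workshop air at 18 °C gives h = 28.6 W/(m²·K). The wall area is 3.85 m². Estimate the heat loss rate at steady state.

Q ≈ 2480 W

Treating each layer as a thermal resistance in series:
R_inner film = 1/(h_i·A) = 1/(20.3×3.85) = 0.0128 K/W
R_magnesite brick = L/(kA) = 0.085/(3.8×3.85) = 0.00581 K/W
R_vermiculite fill = L/(kA) = 0.1/(0.0768×3.85) = 0.3382 K/W
R_outer film = 1/(h_o·A) = 1/(28.6×3.85) = 0.009082 K/W
R_total = 0.3659 K/W
Q = ΔT / R_total = 907 / 0.3659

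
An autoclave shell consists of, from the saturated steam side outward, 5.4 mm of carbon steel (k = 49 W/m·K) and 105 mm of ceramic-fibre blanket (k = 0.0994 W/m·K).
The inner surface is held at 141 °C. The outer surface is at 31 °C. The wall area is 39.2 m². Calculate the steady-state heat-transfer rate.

Using the resistance-network approach (series):
R_carbon steel = L/(kA) = 0.0054/(49×39.2) = 2.811×10^-6 K/W
R_ceramic-fibre blanket = L/(kA) = 0.105/(0.0994×39.2) = 0.02695 K/W
R_total = 0.02695 K/W
Q = ΔT / R_total = 110 / 0.02695

Q ≈ 4080 W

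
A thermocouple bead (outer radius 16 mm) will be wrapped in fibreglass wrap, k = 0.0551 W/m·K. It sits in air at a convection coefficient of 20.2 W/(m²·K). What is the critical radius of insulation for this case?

For a sphere r_cr = 2k/h = 2×0.0551/20.2
r_cr = 5.46 mm; since the bare radius (16 mm) is above r_cr, any added insulation will reduce heat loss.

r_cr ≈ 5.46 mm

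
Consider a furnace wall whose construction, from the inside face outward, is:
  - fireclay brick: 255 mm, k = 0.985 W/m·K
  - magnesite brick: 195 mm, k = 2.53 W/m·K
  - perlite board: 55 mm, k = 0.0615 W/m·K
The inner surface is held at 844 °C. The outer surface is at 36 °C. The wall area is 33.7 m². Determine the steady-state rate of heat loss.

Treating each layer as a thermal resistance in series:
R_fireclay brick = L/(kA) = 0.255/(0.985×33.7) = 0.007682 K/W
R_magnesite brick = L/(kA) = 0.195/(2.53×33.7) = 0.002287 K/W
R_perlite board = L/(kA) = 0.055/(0.0615×33.7) = 0.02654 K/W
R_total = 0.03651 K/W
Q = ΔT / R_total = 808 / 0.03651

Q ≈ 22100 W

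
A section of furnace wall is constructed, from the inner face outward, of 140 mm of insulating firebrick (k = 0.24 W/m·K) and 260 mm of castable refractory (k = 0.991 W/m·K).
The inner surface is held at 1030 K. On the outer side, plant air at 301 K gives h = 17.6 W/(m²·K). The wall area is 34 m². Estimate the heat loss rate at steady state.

Q ≈ 27500 W

Thermal resistances in series:
R_insulating firebrick = L/(kA) = 0.14/(0.24×34) = 0.01716 K/W
R_castable refractory = L/(kA) = 0.26/(0.991×34) = 0.007717 K/W
R_outer film = 1/(h_o·A) = 1/(17.6×34) = 0.001671 K/W
R_total = 0.02654 K/W
Q = ΔT / R_total = 729 / 0.02654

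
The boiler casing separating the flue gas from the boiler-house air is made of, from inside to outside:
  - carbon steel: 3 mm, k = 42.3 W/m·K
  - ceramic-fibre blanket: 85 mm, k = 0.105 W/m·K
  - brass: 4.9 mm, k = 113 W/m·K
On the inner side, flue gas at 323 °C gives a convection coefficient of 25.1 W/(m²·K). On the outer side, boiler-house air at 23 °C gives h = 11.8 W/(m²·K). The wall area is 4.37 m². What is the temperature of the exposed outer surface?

Model the wall as resistances in series:
R_inner film = 1/(h_i·A) = 1/(25.1×4.37) = 0.009117 K/W
R_carbon steel = L/(kA) = 0.003/(42.3×4.37) = 1.623×10^-5 K/W
R_ceramic-fibre blanket = L/(kA) = 0.085/(0.105×4.37) = 0.1852 K/W
R_brass = L/(kA) = 0.0049/(113×4.37) = 9.923×10^-6 K/W
R_outer film = 1/(h_o·A) = 1/(11.8×4.37) = 0.01939 K/W
R_total = 0.2138 K/W;  Q = ΔT/R_total = 300/0.2138 = 1403 W
T_interface = T_inner − Q·ΣR(inner→interface) = 323 − 1400×0.1944

T ≈ 50.2 °C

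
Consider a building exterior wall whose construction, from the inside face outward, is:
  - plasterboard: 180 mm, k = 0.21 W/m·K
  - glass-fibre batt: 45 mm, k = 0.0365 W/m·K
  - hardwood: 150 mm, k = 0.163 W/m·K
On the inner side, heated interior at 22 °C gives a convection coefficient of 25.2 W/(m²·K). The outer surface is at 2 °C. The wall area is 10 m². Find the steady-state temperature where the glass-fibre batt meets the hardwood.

Model the wall as resistances in series:
R_inner film = 1/(h_i·A) = 1/(25.2×10) = 0.003968 K/W
R_plasterboard = L/(kA) = 0.18/(0.21×10) = 0.08571 K/W
R_glass-fibre batt = L/(kA) = 0.045/(0.0365×10) = 0.1233 K/W
R_hardwood = L/(kA) = 0.15/(0.163×10) = 0.09202 K/W
R_total = 0.305 K/W;  Q = ΔT/R_total = 20/0.305 = 65.57 W
T_interface = T_inner − Q·ΣR(inner→interface) = 22 − 65.6×0.213

T ≈ 8.03 °C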